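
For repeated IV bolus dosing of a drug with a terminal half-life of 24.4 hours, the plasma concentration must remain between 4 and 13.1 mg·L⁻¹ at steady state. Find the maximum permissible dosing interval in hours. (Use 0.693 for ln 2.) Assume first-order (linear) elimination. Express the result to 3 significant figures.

k = 0.693 / t½ = 0.693 / 24.4 = 0.02840 h⁻¹
Between IV bolus doses, concentration decays as C = C₀·e^(−kτ), so C_peak/C_trough = e^(kτ).
τ_max = ln(C_peak/C_trough) / k = ln(13.1/4) / 0.02840 = 1.186 / 0.02840 = 41.76 h

41.8 h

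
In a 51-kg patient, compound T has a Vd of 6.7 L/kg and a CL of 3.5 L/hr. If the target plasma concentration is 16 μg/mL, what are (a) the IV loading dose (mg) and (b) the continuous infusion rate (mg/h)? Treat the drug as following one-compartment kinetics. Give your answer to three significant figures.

(a) 5470 mg; (b) 56.0 mg/h

Vd = 6.7 L/kg × 51 kg = 341.7 L
Loading dose = Vd × C = 341.7 × 16 = 5467 mg
Maintenance: replace elimination → rate = CL × Css = 3.500 × 16 = 56.00 mg/h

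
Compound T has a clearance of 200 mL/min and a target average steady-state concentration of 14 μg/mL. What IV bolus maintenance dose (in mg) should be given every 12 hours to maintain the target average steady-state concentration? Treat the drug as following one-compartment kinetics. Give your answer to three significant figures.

2020 mg

Convert clearance: 200 mL/min × 60 min/h ÷ 1000 mL/L = 12.00 L/h
D = CL × Css × τ = 12.00 × 14 × 12 = 2016 mg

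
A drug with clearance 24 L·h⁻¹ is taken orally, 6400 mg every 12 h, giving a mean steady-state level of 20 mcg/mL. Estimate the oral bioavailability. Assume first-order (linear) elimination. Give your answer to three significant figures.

0.900

F·D/τ = CL·Css at steady state → F = CL·Css·τ / D.
F = 24 × 20 × 12 / 6400 = 0.900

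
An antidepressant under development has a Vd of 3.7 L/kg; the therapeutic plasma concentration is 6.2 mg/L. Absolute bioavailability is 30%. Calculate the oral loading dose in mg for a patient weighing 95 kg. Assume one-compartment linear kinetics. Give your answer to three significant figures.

Total Vd = 3.7 × 95 = 351.5 L
LD = Vd × C / F = 351.5 × 6.200 / 0.3 = 7264 mg

7260 mg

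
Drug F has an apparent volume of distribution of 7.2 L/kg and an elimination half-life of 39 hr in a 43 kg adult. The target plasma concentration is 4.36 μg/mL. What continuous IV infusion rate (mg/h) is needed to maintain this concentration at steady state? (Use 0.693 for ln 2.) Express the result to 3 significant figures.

Total Vd = 7.2 × 43 = 309.6 L
k = 0.693/39 = 0.01777 h⁻¹, so CL = k·Vd = 0.01777 × 309.6 = 5.502 L/h
Infusion rate = CL × Css = 5.502 × 4.36 = 23.99 mg/h

24.0 mg/h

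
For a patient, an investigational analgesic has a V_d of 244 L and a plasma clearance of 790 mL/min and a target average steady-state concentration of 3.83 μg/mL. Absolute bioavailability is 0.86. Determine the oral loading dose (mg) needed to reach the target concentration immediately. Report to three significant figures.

1090 mg

The loading dose fills Vd to the target concentration; clearance is irrelevant here.
LD = Vd × C / F = 244.0 × 3.830 / 0.86 = 1087 mg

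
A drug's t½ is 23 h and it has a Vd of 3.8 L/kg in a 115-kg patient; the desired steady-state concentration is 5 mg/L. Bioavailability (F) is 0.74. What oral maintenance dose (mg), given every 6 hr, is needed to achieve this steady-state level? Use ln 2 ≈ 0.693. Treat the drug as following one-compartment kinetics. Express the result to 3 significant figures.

534 mg

Total Vd = 3.8 × 115 = 437.0 L
CL = 0.693 × Vd / t½ = 0.693 × 437.0 / 23 = 13.17 L/h
D = CL × Css × τ / F = 13.17 × 5 × 6 / 0.74 = 533.9 mg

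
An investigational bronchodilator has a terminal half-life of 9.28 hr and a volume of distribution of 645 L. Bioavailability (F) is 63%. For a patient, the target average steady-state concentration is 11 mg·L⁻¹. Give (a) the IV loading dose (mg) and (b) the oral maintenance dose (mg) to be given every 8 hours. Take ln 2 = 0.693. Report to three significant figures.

LD = Vd × C = 645.0 × 11 = 7095 mg
CL = 0.693 × Vd / t½ = 0.693 × 645.0 / 9.28 = 48.17 L/h
D = CL × Css × τ / F = 48.17 × 11 × 8 / 0.63 = 6729 mg

(a) 7100 mg; (b) 6730 mg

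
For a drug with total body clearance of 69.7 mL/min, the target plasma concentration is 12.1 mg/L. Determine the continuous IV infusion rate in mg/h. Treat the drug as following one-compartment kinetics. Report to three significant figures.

50.6 mg/h

CL = 69.7 mL/min × 60/1000 = 4.182 L/h
Rate = CL × Css = 4.182 × 12.1 = 50.60 mg/h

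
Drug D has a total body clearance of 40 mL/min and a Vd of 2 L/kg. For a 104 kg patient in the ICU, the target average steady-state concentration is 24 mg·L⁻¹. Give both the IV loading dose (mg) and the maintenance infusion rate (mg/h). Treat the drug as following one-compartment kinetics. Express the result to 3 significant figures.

Vd(total) = 104 kg × 2 L/kg = 208.0 L
Loading dose = Vd × C = 208.0 × 24 = 4992 mg
Convert clearance: 40 mL/min × 60 min/h ÷ 1000 mL/L = 2.400 L/h
Infusion rate = 2.400 L/h × 24 mg/L = 57.60 mg/h

(a) 4990 mg; (b) 57.6 mg/h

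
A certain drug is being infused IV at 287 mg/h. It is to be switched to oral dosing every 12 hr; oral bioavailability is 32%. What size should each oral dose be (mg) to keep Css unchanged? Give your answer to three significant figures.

10800 mg

To maintain the same Css, the systemic dosing rate must be unchanged: F·D/τ = infusion rate.
D = rate × τ / F = 287 × 12 / 0.32 = 10760 mg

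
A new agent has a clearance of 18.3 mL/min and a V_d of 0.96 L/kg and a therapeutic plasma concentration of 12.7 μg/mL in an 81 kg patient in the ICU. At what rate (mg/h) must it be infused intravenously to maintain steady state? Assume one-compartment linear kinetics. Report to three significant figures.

Convert clearance: 18.3 mL/min × 60 min/h ÷ 1000 mL/L = 1.098 L/h
Vd does not affect the maintenance rate; only clearance governs steady-state input.
R₀ = 1.098 × 12.7 = 13.94 mg/h

13.9 mg/h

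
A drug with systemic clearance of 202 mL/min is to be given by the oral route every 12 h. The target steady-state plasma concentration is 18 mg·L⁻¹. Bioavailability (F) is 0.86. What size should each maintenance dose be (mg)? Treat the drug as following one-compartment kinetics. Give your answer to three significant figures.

Convert clearance: 202 mL/min × 60 min/h ÷ 1000 mL/L = 12.12 L/h
D = CL × Css × τ / F = 12.12 × 18 × 12 / 0.86 = 3044 mg

3040 mg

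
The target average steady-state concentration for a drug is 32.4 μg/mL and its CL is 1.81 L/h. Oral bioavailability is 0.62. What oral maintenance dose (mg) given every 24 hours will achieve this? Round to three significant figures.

At steady state, dose per interval replaces the amount cleared in that interval: F·D/τ = CL·Css.
D = CL × Css × τ / F = 1.810 × 32.4 × 24 / 0.62 = 2270 mg

2270 mg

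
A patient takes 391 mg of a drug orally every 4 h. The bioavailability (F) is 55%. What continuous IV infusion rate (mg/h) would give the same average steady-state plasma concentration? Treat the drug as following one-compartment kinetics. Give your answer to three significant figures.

Equivalent systemic input: infusion rate = F·D/τ.
Rate = 0.55 × 391 / 4 = 53.76 mg/h

53.8 mg/h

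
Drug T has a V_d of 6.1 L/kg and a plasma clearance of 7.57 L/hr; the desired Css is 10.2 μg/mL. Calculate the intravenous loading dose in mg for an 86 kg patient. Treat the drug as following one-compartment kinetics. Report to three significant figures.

Vd = 6.1 L/kg × 86 kg = 524.6 L
LD = Vd × C = 524.6 × 10.20 = 5351 mg

5350 mg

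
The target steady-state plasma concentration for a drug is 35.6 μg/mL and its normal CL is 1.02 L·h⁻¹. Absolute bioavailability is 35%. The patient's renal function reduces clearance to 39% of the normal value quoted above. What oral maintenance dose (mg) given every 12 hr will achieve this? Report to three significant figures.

Patient clearance = 0.39 × 1.020 = 0.3978 L/h
D = CL × Css × τ / F = 0.3978 × 35.6 × 12 / 0.35 = 485.5 mg

486 mg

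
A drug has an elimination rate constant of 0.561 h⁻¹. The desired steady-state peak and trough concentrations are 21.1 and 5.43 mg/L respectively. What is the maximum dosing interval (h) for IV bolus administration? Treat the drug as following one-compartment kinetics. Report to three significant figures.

Between IV bolus doses, concentration decays as C = C₀·e^(−kτ), so C_peak/C_trough = e^(kτ).
τ_max = ln(C_peak/C_trough) / k = ln(21.1/5.43) / 0.5610 = 1.357 / 0.5610 = 2.419 h

2.42 h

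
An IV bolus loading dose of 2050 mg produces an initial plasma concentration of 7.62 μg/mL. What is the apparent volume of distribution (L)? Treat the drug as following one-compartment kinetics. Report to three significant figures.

269 L

Immediately after an IV bolus, C₀ = Dose / Vd, so Vd = Dose / C₀.
Vd = 2050 / 7.62 = 269.0 L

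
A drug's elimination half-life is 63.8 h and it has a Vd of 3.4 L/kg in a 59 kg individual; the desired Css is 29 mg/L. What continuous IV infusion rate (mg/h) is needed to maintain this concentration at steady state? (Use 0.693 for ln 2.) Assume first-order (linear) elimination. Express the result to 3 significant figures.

Vd = 3.4 L/kg × 59 kg = 200.6 L
k = 0.693/63.8 = 0.01086 h⁻¹, so CL = k·Vd = 0.01086 × 200.6 = 2.179 L/h
Infusion rate = CL × Css = 2.179 × 29 = 63.19 mg/h

63.2 mg/h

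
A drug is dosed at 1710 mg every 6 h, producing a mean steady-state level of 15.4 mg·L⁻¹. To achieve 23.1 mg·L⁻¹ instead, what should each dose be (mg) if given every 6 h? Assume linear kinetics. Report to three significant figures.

2570 mg

With linear kinetics, Css is proportional to dose rate (D/τ) at fixed clearance.
D₂ = D₁ × (Css,target / Css,current) = 1710 × 23.1/15.4 = 2565 mg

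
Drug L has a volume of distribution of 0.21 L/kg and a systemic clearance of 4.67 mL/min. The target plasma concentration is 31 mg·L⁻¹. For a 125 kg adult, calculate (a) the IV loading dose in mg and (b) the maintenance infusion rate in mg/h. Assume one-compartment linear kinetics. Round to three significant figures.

(a) 814 mg; (b) 8.69 mg/h

Vd = 0.21 L/kg × 125 kg = 26.25 L
Loading: fill Vd to C_target → 26.25 L × 31 mg/L = 813.8 mg
CL = 4.67 mL/min × 60/1000 = 0.2802 L/h
Maintenance: replace elimination → rate = CL × Css = 0.2802 × 31 = 8.686 mg/h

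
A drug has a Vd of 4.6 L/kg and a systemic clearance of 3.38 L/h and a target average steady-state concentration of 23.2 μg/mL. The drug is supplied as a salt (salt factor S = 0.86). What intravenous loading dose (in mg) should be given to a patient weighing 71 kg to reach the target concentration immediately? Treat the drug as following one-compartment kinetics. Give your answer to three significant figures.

Vd = 4.6 L/kg × 71 kg = 326.6 L
LD = Vd × C / S = 326.6 × 23.20 / 0.86 = 8811 mg

8810 mg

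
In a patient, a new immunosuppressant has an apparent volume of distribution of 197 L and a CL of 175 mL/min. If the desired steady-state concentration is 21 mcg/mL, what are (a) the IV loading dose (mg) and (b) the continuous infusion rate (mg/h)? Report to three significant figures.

LD = Vd · C_target = 197.0 × 21 = 4137 mg
Convert clearance: 175 mL/min × 60 min/h ÷ 1000 mL/L = 10.50 L/h
Maintenance infusion rate = CL × Css = 10.50 × 21 = 220.5 mg/h

(a) 4140 mg; (b) 221 mg/h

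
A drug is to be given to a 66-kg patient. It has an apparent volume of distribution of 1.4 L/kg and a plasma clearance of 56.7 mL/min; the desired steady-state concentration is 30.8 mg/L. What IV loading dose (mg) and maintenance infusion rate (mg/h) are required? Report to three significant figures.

(a) 2850 mg; (b) 105 mg/h

Vd(total) = 66 kg × 1.4 L/kg = 92.40 L
Loading dose = Vd × C = 92.40 × 30.8 = 2846 mg
CL = 56.7 mL/min × 60/1000 = 3.402 L/h
Maintenance: replace elimination → rate = CL × Css = 3.402 × 30.8 = 104.8 mg/h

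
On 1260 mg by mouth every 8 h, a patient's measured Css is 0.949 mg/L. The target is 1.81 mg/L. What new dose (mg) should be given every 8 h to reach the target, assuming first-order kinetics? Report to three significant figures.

2400 mg

With linear kinetics, Css is proportional to dose rate (D/τ) at fixed clearance.
D₂ = D₁ × (Css,target / Css,current) = 1260 × 1.81/0.949 = 2403 mg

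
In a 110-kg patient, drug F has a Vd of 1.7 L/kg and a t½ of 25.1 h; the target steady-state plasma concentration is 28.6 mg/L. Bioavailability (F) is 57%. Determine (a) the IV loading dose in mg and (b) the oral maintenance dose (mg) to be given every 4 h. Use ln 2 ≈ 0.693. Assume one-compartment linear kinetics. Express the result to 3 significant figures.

Vd(total) = 110 kg × 1.7 L/kg = 187.0 L
LD = Vd × C = 187.0 × 28.6 = 5348 mg
CL = 0.693 × Vd / t½ = 0.693 × 187.0 / 25.1 = 5.163 L/h
D = CL × Css × τ / F = 5.163 × 28.6 × 4 / 0.57 = 1036 mg

(a) 5350 mg; (b) 1040 mg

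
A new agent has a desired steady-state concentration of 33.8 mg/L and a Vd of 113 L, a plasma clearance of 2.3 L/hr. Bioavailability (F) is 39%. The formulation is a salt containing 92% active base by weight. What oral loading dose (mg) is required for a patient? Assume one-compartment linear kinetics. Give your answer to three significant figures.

Loading dose depends on Vd (not clearance): it fills the distribution volume.
LD = Vd × C / F / S = 113.0 × 33.80 / 0.39 / 0.92 = 10640 mg

10600 mg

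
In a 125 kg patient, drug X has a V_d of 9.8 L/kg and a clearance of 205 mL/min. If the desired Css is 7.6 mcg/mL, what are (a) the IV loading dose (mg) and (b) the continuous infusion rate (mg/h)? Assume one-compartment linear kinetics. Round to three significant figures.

(a) 9310 mg; (b) 93.5 mg/h

Vd = 9.8 L/kg × 125 kg = 1225 L
Loading dose = Vd × C = 1225 × 7.6 = 9310 mg
CL = 205 mL/min × 60/1000 = 12.30 L/h
Infusion rate = 12.30 L/h × 7.6 mg/L = 93.48 mg/h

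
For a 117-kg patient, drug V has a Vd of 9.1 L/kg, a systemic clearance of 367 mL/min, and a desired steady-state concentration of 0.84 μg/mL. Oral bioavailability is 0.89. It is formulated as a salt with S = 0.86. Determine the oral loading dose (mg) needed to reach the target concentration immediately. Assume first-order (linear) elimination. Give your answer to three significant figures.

Total Vd = 9.1 × 117 = 1065 L
LD = Vd × C / F / S = 1065 × 0.8400 / 0.89 / 0.86 = 1169 mg

1170 mg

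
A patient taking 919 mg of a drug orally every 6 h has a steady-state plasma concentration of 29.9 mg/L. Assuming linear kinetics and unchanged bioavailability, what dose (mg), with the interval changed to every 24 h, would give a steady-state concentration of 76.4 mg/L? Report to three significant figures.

9390 mg

With linear kinetics, Css is proportional to dose rate (D/τ) at fixed clearance.
D₂ = D₁ × (Css,target / Css,current) × (τ₂/τ₁) = 919 × (76.4/29.9) × (24/6) = 9393 mg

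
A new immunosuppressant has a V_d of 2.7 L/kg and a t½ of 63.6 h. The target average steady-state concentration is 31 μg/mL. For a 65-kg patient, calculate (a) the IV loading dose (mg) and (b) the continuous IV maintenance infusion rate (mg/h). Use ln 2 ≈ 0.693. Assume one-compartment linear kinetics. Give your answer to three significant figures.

(a) 5440 mg; (b) 59.3 mg/h

Total Vd = 2.7 × 65 = 175.5 L
LD = Vd × C = 175.5 × 31 = 5441 mg
CL = 0.693 × Vd / t½ = 0.693 × 175.5 / 63.6 = 1.912 L/h
Infusion rate = CL × Css = 1.912 × 31 = 59.27 mg/h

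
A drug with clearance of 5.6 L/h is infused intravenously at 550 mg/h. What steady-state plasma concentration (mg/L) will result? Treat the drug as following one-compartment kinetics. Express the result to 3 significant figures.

98.2 mg/L

Css = rate / CL = 550 / 5.600 = 98.21 mg/L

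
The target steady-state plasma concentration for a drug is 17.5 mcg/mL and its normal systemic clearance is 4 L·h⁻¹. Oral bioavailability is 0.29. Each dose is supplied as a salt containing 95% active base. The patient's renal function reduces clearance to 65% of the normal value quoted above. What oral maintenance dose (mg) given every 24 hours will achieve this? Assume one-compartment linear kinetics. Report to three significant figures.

Patient clearance = 0.65 × 4.000 = 2.600 L/h
D = CL × Css × τ / F / S = 2.600 × 17.5 × 24 / 0.29 / 0.95 = 3964 mg

3960 mg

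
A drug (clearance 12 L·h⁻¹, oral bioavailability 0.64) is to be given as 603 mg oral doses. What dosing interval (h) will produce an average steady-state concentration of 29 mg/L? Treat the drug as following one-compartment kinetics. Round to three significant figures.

1.11 h

F·D/τ = CL·Css → τ = F·D / (CL·Css).
τ = 0.64 × 603 / (12 × 29) = 1.109 h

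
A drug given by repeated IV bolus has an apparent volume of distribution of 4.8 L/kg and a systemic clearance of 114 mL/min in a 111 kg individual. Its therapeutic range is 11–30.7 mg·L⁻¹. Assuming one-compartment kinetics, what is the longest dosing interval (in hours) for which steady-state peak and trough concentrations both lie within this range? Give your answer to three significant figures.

Total Vd = 4.8 × 111 = 532.8 L
Convert clearance: 114 mL/min × 60 min/h ÷ 1000 mL/L = 6.840 L/h
k = CL / Vd = 6.840 / 532.8 = 0.01284 h⁻¹
Between IV bolus doses, concentration decays as C = C₀·e^(−kτ), so C_peak/C_trough = e^(kτ).
τ_max = ln(C_peak/C_trough) / k = ln(30.7/11) / 0.01284 = 1.026 / 0.01284 = 79.91 h

79.9 h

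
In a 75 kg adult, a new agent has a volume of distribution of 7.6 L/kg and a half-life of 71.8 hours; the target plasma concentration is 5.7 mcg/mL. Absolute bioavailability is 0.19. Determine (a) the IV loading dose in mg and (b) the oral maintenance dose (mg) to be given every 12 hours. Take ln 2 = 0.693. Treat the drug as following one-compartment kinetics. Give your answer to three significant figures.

(a) 3250 mg; (b) 1980 mg

Vd(total) = 75 kg × 7.6 L/kg = 570.0 L
LD = Vd × C = 570.0 × 5.7 = 3249 mg
CL = 0.693 × Vd / t½ = 0.693 × 570.0 / 71.8 = 5.502 L/h
D = CL × Css × τ / F = 5.502 × 5.7 × 12 / 0.19 = 1981 mg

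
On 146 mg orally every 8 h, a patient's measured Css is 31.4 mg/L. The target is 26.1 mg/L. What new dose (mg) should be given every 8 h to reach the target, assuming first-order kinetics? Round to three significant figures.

For first-order elimination, Css ∝ F·D/(CL·τ); F and CL are unchanged, so Css ∝ D/τ.
D₂ = D₁ × (Css,target / Css,current) = 146 × 26.1/31.4 = 121.4 mg

121 mg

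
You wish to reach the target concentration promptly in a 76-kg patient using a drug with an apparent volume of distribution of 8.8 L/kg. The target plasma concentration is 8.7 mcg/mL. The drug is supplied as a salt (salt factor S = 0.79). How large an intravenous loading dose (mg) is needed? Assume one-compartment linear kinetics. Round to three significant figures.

Vd = 8.8 L/kg × 76 kg = 668.8 L
LD = Vd × C / S = 668.8 × 8.700 / 0.79 = 7365 mg

7370 mg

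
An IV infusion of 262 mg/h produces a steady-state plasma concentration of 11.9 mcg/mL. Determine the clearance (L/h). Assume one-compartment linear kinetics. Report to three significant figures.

At steady state, infusion rate = CL × Css, so CL = rate / Css.
CL = 262 / 11.9 = 22.02 L/h

22.0 L/h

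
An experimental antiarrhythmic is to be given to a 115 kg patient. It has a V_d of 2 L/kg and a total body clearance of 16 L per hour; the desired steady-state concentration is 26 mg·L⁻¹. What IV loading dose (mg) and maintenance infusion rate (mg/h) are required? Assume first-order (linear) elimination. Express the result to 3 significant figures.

Vd(total) = 115 kg × 2 L/kg = 230.0 L
Loading: fill Vd to C_target → 230.0 L × 26 mg/L = 5980 mg
Maintenance: replace elimination → rate = CL × Css = 16.00 × 26 = 416.0 mg/h

(a) 5980 mg; (b) 416 mg/h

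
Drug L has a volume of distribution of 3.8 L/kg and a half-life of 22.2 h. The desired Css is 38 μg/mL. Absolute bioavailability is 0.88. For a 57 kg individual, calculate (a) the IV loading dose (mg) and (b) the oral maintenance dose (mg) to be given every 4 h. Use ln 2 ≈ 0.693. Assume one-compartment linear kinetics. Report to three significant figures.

(a) 8230 mg; (b) 1170 mg

Vd = 3.8 L/kg × 57 kg = 216.6 L
LD = Vd × C = 216.6 × 38 = 8231 mg
CL = 0.693 × Vd / t½ = 0.693 × 216.6 / 22.2 = 6.761 L/h
D = CL × Css × τ / F = 6.761 × 38 × 4 / 0.88 = 1168 mg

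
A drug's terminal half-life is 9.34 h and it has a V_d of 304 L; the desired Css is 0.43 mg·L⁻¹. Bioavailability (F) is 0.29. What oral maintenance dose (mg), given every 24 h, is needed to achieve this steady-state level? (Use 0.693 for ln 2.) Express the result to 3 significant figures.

803 mg

CL = ln 2 · Vd / t½ = 0.693 × 304.0 / 9.34 = 22.56 L/h
D = CL × Css × τ / F = 22.56 × 0.43 × 24 / 0.29 = 802.8 mg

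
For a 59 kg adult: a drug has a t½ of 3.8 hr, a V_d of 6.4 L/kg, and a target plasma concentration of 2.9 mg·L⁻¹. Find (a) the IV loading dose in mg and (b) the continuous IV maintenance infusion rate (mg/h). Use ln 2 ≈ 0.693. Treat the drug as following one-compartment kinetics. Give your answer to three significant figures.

(a) 1100 mg; (b) 200 mg/h

Total Vd = 6.4 × 59 = 377.6 L
LD = Vd × C = 377.6 × 2.9 = 1095 mg
CL = 0.693 × Vd / t½ = 0.693 × 377.6 / 3.8 = 68.86 L/h
Infusion rate = CL × Css = 68.86 × 2.9 = 199.7 mg/h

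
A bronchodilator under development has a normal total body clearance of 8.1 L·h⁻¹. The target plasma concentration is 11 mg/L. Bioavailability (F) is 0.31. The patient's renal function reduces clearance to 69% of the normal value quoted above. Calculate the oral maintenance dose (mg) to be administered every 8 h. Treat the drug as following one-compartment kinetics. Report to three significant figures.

Patient clearance = 0.69 × 8.100 = 5.589 L/h
D = CL × Css × τ / F = 5.589 × 11 × 8 / 0.31 = 1587 mg

1590 mg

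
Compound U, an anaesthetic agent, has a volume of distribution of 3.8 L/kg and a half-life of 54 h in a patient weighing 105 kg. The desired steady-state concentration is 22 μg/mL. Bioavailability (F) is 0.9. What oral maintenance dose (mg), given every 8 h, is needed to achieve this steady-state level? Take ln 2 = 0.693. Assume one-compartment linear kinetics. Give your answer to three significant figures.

Vd = 3.8 L/kg × 105 kg = 399.0 L
k = 0.693/54 = 0.01283 h⁻¹, so CL = k·Vd = 0.01283 × 399.0 = 5.119 L/h
D = CL × Css × τ / F = 5.119 × 22 × 8 / 0.9 = 1001 mg

1000 mg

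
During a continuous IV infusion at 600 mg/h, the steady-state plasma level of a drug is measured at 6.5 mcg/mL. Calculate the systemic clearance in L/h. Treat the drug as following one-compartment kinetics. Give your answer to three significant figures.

At steady state, infusion rate = CL × Css, so CL = rate / Css.
CL = 600 / 6.5 = 92.31 L/h

92.3 L/h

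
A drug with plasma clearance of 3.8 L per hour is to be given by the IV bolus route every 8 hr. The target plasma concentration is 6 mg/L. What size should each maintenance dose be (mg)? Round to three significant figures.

182 mg

D = CL × Css × τ = 3.800 × 6 × 8 = 182.4 mg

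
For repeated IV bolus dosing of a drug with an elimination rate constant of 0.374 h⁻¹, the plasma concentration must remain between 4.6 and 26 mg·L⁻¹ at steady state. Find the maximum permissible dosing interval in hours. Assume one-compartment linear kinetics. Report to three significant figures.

4.63 h

Between IV bolus doses, concentration decays as C = C₀·e^(−kτ), so C_peak/C_trough = e^(kτ).
τ_max = ln(C_peak/C_trough) / k = ln(26/4.6) / 0.3740 = 1.732 / 0.3740 = 4.631 h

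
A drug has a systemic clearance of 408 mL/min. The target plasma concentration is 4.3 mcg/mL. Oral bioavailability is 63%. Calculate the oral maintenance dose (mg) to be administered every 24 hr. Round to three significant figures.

4010 mg

CL = 408 mL/min × 60/1000 = 24.48 L/h
D = CL × Css × τ / F = 24.48 × 4.3 × 24 / 0.63 = 4010 mg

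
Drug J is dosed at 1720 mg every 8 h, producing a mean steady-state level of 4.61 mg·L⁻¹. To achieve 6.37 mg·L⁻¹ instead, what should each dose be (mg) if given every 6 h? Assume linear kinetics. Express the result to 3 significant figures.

For first-order elimination, Css ∝ F·D/(CL·τ); F and CL are unchanged, so Css ∝ D/τ.
D₂ = D₁ × (Css,target / Css,current) × (τ₂/τ₁) = 1720 × (6.37/4.61) × (6/8) = 1782 mg

1780 mg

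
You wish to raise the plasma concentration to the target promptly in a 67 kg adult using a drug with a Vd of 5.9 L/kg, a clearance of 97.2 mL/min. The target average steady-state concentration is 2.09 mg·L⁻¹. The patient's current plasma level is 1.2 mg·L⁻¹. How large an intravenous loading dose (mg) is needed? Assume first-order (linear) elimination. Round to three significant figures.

352 mg

Total Vd = 5.9 × 67 = 395.3 L
The loading dose fills Vd to the target concentration.
Concentration deficit ΔC = 2.09 − 1.2 = 0.8900 mg/L
LD = Vd × ΔC = 395.3 × 0.8900 = 351.8 mg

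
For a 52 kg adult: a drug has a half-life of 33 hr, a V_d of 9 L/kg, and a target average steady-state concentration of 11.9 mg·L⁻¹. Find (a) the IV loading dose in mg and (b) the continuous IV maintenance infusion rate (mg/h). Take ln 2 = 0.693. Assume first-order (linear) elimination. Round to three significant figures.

(a) 5570 mg; (b) 117 mg/h

Vd = 9 L/kg × 52 kg = 468.0 L
LD = Vd × C = 468.0 × 11.9 = 5569 mg
CL = 0.693 × Vd / t½ = 0.693 × 468.0 / 33 = 9.828 L/h
Infusion rate = CL × Css = 9.828 × 11.9 = 117.0 mg/h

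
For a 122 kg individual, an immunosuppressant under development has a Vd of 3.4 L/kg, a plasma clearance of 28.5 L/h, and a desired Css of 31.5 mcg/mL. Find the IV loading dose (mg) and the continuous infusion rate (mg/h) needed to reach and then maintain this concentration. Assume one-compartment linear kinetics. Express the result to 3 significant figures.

(a) 13100 mg; (b) 898 mg/h

Total Vd = 3.4 × 122 = 414.8 L
Loading dose = Vd × C = 414.8 × 31.5 = 13070 mg
Infusion rate = 28.50 L/h × 31.5 mg/L = 897.8 mg/h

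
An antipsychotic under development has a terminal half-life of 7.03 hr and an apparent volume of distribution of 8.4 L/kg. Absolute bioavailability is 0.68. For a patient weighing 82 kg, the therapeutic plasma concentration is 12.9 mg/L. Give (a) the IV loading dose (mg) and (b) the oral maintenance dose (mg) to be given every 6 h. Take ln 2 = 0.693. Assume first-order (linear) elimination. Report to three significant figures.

Total Vd = 8.4 × 82 = 688.8 L
LD = Vd × C = 688.8 × 12.9 = 8886 mg
CL = 0.693 × Vd / t½ = 0.693 × 688.8 / 7.03 = 67.90 L/h
D = CL × Css × τ / F = 67.90 × 12.9 × 6 / 0.68 = 7729 mg

(a) 8890 mg; (b) 7730 mg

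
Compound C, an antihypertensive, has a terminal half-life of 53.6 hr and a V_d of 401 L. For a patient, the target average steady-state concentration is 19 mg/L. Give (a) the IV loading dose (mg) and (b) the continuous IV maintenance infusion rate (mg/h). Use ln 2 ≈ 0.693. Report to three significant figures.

LD = Vd × C = 401.0 × 19 = 7619 mg
CL = 0.693 × Vd / t½ = 0.693 × 401.0 / 53.6 = 5.185 L/h
Infusion rate = CL × Css = 5.185 × 19 = 98.52 mg/h

(a) 7620 mg; (b) 98.5 mg/h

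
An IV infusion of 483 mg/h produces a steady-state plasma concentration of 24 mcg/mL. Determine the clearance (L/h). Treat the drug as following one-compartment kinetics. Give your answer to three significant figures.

At steady state, infusion rate = CL × Css, so CL = rate / Css.
CL = 483 / 24 = 20.13 L/h

20.1 L/h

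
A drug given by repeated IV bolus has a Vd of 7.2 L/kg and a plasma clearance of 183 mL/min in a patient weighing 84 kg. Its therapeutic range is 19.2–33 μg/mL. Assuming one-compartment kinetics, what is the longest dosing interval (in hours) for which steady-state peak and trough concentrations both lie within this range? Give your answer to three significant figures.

29.8 h

Vd = 7.2 L/kg × 84 kg = 604.8 L
CL = 183 mL/min = 183 × 0.06 = 10.98 L/h
k = CL / Vd = 10.98 / 604.8 = 0.01815 h⁻¹
Between IV bolus doses, concentration decays as C = C₀·e^(−kτ), so C_peak/C_trough = e^(kτ).
τ_max = ln(C_peak/C_trough) / k = ln(33/19.2) / 0.01815 = 0.5416 / 0.01815 = 29.84 h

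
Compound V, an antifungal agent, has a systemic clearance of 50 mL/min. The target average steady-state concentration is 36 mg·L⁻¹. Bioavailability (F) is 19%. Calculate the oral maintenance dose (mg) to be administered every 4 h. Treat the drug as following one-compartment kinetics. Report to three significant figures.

CL = 50 mL/min = 50 × 0.06 = 3.000 L/h
D = CL × Css × τ / F = 3.000 × 36 × 4 / 0.19 = 2274 mg

2270 mg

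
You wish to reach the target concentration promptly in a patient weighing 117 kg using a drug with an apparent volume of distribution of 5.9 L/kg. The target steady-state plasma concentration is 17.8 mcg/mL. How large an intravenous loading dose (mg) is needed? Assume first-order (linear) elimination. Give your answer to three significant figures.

Total Vd = 5.9 × 117 = 690.3 L
LD = Vd × C = 690.3 × 17.80 = 12290 mg

12300 mg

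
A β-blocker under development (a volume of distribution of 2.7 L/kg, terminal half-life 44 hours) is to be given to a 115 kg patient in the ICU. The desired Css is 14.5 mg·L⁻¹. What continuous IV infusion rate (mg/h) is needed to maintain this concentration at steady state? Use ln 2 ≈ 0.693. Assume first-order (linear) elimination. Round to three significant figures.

Vd = 2.7 L/kg × 115 kg = 310.5 L
CL = ln 2 · Vd / t½ = 0.693 × 310.5 / 44 = 4.890 L/h
Infusion rate = CL × Css = 4.890 × 14.5 = 70.91 mg/h

70.9 mg/h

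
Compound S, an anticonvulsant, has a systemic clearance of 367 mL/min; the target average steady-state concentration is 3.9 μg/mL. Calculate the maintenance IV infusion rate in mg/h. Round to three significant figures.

85.9 mg/h

Convert clearance: 367 mL/min × 60 min/h ÷ 1000 mL/L = 22.02 L/h
R₀ = 22.02 × 3.9 = 85.88 mg/h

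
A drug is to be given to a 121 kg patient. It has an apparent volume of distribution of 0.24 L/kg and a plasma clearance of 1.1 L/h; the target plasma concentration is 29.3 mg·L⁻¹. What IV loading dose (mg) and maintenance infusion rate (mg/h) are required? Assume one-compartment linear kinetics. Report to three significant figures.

(a) 851 mg; (b) 32.2 mg/h

Total Vd = 0.24 × 121 = 29.04 L
Loading dose = Vd × C = 29.04 × 29.3 = 850.9 mg
Infusion rate = 1.100 L/h × 29.3 mg/L = 32.23 mg/h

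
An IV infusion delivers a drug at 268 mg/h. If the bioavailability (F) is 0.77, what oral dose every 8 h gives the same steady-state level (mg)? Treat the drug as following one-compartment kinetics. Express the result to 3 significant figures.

2780 mg

To maintain the same Css, the systemic dosing rate must be unchanged: F·D/τ = infusion rate.
D = rate × τ / F = 268 × 8 / 0.77 = 2784 mg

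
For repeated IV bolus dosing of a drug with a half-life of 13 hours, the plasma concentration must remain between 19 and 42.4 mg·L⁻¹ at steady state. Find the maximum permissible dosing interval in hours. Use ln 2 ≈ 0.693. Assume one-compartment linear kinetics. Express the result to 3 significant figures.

15.1 h

k = 0.693 / t½ = 0.693 / 13 = 0.05331 h⁻¹
Between IV bolus doses, concentration decays as C = C₀·e^(−kτ), so C_peak/C_trough = e^(kτ).
τ_max = ln(C_peak/C_trough) / k = ln(42.4/19) / 0.05331 = 0.8027 / 0.05331 = 15.06 h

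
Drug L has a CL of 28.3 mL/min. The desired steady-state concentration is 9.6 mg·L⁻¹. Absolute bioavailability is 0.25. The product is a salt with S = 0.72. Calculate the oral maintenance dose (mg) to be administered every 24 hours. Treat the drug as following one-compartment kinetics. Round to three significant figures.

CL = 28.3 mL/min = 28.3 × 0.06 = 1.698 L/h
At steady state, dose per interval replaces the amount cleared in that interval: F·S·D/τ = CL·Css.
D = CL × Css × τ / F / S = 1.698 × 9.6 × 24 / 0.25 / 0.72 = 2173 mg

2170 mg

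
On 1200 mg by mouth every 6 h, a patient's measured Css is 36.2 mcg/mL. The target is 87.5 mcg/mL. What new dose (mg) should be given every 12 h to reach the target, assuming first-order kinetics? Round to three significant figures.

5800 mg

For first-order elimination, Css ∝ F·D/(CL·τ); F and CL are unchanged, so Css ∝ D/τ.
D₂ = D₁ × (Css,target / Css,current) × (τ₂/τ₁) = 1200 × (87.5/36.2) × (12/6) = 5801 mg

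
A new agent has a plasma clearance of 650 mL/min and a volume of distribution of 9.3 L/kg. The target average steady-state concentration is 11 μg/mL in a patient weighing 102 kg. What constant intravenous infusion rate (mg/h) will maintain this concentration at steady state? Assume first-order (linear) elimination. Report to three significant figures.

CL = 650 mL/min = 650 × 0.06 = 39.00 L/h
Infusion rate = CL · Css = 39.00 L/h × 11 mg/L = 429.0 mg/h

429 mg/h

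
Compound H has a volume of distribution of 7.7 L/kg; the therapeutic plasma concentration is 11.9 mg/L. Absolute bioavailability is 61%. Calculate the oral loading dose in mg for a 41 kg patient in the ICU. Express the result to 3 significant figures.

6160 mg

Vd = 7.7 L/kg × 41 kg = 315.7 L
LD = Vd × C / F = 315.7 × 11.90 / 0.61 = 6159 mg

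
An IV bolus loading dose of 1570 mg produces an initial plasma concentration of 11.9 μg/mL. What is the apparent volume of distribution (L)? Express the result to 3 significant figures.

132 L

Immediately after an IV bolus, C₀ = Dose / Vd, so Vd = Dose / C₀.
Vd = 1570 / 11.9 = 131.9 L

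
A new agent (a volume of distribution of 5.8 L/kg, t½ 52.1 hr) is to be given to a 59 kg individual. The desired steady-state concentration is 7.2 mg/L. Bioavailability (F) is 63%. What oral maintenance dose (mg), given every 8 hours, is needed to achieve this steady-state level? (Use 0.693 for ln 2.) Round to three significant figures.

416 mg

Vd(total) = 59 kg × 5.8 L/kg = 342.2 L
CL = ln 2 · Vd / t½ = 0.693 × 342.2 / 52.1 = 4.552 L/h
D = CL × Css × τ / F = 4.552 × 7.2 × 8 / 0.63 = 416.2 mg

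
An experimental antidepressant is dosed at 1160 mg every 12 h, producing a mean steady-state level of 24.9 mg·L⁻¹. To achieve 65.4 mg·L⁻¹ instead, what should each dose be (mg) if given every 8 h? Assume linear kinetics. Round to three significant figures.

For first-order elimination, Css ∝ F·D/(CL·τ); F and CL are unchanged, so Css ∝ D/τ.
D₂ = D₁ × (Css,target / Css,current) × (τ₂/τ₁) = 1160 × (65.4/24.9) × (8/12) = 2031 mg

2030 mg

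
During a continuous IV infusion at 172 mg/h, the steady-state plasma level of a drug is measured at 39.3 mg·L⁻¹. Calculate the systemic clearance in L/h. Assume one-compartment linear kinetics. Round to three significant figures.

4.38 L/h

At steady state, infusion rate = CL × Css, so CL = rate / Css.
CL = 172 / 39.3 = 4.377 L/h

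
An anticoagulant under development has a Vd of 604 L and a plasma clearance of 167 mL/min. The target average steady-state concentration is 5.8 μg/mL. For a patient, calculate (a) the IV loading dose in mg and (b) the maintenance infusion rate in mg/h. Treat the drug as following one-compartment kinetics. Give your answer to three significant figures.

(a) 3500 mg; (b) 58.1 mg/h

Loading: fill Vd to C_target → 604.0 L × 5.8 mg/L = 3503 mg
CL = 167 mL/min = 167 × 0.06 = 10.02 L/h
Infusion rate = 10.02 L/h × 5.8 mg/L = 58.12 mg/h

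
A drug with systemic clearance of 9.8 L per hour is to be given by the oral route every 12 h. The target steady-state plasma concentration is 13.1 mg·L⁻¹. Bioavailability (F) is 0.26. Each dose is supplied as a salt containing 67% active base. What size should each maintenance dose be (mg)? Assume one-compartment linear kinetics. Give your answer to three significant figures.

At steady state, dose per interval replaces the amount cleared in that interval: F·S·D/τ = CL·Css.
D = CL × Css × τ / F / S = 9.800 × 13.1 × 12 / 0.26 / 0.67 = 8844 mg

8840 mg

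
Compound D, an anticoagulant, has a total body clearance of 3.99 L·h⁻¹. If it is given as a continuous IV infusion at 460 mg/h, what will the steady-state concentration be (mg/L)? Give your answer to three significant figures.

Css = rate / CL = 460 / 3.990 = 115.3 mg/L

115 mg/L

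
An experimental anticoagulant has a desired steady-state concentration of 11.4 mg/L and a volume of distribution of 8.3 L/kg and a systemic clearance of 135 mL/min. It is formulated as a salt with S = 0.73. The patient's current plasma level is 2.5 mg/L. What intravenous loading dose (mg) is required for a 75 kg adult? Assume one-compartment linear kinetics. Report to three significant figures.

Total Vd = 8.3 × 75 = 622.5 L
Loading dose depends on Vd (not clearance): it fills the distribution volume.
Concentration deficit ΔC = 11.4 − 2.5 = 8.900 mg/L
LD = Vd × ΔC / S = 622.5 × 8.900 / 0.73 = 7589 mg

7590 mg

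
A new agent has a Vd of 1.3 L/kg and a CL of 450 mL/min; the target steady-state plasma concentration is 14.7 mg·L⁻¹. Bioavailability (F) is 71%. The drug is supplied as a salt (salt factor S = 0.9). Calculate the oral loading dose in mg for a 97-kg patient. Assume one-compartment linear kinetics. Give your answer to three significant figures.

2900 mg

Vd = 1.3 L/kg × 97 kg = 126.1 L
The loading dose fills Vd to the target concentration.
LD = Vd × C / F / S = 126.1 × 14.70 / 0.71 / 0.9 = 2901 mg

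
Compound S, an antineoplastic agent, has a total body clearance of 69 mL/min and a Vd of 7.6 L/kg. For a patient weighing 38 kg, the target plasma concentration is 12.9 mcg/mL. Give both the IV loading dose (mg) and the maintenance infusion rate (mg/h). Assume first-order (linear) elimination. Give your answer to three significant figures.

(a) 3730 mg; (b) 53.4 mg/h

Vd(total) = 38 kg × 7.6 L/kg = 288.8 L
Loading dose = Vd × C = 288.8 × 12.9 = 3726 mg
CL = 69 mL/min × 60/1000 = 4.140 L/h
Maintenance infusion rate = CL × Css = 4.140 × 12.9 = 53.41 mg/h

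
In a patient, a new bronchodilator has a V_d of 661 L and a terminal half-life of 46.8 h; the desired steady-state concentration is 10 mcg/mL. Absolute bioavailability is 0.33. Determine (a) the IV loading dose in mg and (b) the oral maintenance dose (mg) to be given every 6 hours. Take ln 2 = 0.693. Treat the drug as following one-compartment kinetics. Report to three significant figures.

LD = Vd × C = 661.0 × 10 = 6610 mg
CL = 0.693 × Vd / t½ = 0.693 × 661.0 / 46.8 = 9.788 L/h
D = CL × Css × τ / F = 9.788 × 10 × 6 / 0.33 = 1780 mg

(a) 6610 mg; (b) 1780 mg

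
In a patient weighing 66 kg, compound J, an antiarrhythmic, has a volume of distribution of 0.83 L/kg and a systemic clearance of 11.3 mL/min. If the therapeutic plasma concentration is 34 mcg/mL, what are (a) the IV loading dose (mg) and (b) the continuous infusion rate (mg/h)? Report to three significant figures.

(a) 1860 mg; (b) 23.1 mg/h

Total Vd = 0.83 × 66 = 54.78 L
Loading: fill Vd to C_target → 54.78 L × 34 mg/L = 1863 mg
CL = 11.3 mL/min × 60/1000 = 0.6780 L/h
Infusion rate = 0.6780 L/h × 34 mg/L = 23.05 mg/h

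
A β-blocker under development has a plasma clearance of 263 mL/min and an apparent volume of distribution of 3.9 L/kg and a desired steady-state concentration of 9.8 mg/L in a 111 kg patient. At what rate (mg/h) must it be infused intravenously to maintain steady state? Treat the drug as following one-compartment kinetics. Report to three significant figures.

CL = 263 mL/min = 263 × 0.06 = 15.78 L/h
Rate = CL × Css = 15.78 × 9.8 = 154.6 mg/h

155 mg/h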